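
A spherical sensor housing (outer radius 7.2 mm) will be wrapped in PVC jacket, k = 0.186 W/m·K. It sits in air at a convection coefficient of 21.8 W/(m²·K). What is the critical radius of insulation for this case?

r_cr ≈ 17.1 mm

For a sphere r_cr = 2k/h = 2×0.186/21.8
r_cr = 17.1 mm; since the bare radius (7.2 mm) is below r_cr, adding a thin layer of insulation will *increase* heat loss.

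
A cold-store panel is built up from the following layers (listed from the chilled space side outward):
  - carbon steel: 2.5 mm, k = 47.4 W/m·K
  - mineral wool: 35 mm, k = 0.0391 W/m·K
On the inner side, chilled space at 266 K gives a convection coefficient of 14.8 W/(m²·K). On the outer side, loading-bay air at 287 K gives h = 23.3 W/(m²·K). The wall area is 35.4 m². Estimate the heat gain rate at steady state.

Q ≈ 739 W

Series thermal resistances:
R_inner film = 1/(h_i·A) = 1/(14.8×35.4) = 0.001909 K/W
R_carbon steel = L/(kA) = 0.0025/(47.4×35.4) = 1.49×10^-6 K/W
R_mineral wool = L/(kA) = 0.035/(0.0391×35.4) = 0.02529 K/W
R_outer film = 1/(h_o·A) = 1/(23.3×35.4) = 0.001212 K/W
R_total = 0.02841 K/W
Q = ΔT / R_total = 21 / 0.02841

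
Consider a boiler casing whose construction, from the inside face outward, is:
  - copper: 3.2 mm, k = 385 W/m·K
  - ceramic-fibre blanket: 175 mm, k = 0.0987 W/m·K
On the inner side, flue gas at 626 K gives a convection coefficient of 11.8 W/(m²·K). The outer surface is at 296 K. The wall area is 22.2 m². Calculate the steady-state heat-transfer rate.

Using the resistance-network approach (series):
R_inner film = 1/(h_i·A) = 1/(11.8×22.2) = 0.003817 K/W
R_copper = L/(kA) = 0.0032/(385×22.2) = 3.744×10^-7 K/W
R_ceramic-fibre blanket = L/(kA) = 0.175/(0.0987×22.2) = 0.07987 K/W
R_total = 0.08368 K/W
Q = ΔT / R_total = 330 / 0.08368

Q ≈ 3940 W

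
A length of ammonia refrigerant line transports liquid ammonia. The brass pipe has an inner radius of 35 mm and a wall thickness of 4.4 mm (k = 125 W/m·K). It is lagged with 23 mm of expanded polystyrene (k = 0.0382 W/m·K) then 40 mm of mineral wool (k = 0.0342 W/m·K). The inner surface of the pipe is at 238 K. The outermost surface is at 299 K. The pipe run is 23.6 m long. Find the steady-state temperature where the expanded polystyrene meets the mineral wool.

Cylindrical conduction, so R = ln(r₂/r₁)/(2πkL) per layer, in series:
R_brass pipe wall = ln(39.4/35)/(2π×125×23.6) = 6.389×10^-6 K/W
R_expanded polystyrene = ln(62.4/39.4)/(2π×0.0382×23.6) = 0.08117 K/W
R_mineral wool = ln(102.4/62.4)/(2π×0.0342×23.6) = 0.09767 K/W
R_total = 0.1789 K/W
Q = ΔT/R_total = 61/0.1789
Q = 341 W
T_interface = T_inner + Q·ΣR(inner→interface) = 238 + 341×0.08118

T ≈ 266 K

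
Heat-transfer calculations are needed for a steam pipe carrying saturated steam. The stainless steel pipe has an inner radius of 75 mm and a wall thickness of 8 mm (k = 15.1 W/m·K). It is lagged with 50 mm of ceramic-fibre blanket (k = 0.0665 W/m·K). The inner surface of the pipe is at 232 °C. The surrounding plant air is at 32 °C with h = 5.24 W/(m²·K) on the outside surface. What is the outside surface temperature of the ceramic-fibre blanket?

Per-layer cylindrical resistances, series-summed:
R_stainless steel pipe wall = ln(83/75)/(2π×15.1×1) = 0.001068 K/W
R_ceramic-fibre blanket = ln(133/83)/(2π×0.0665×1) = 1.128 K/W
R_outer film = 1/(h_o·2πr_oL) = 1/(5.24×2π×0.133×1) = 0.2284 K/W
R_total = 1.358 K/W
Q = ΔT/R_total = 200/1.358
Q = 147 W/m
T_interface = T_inner − Q·ΣR(inner→interface) = 232 − 147×1.13

T ≈ 65.6 °C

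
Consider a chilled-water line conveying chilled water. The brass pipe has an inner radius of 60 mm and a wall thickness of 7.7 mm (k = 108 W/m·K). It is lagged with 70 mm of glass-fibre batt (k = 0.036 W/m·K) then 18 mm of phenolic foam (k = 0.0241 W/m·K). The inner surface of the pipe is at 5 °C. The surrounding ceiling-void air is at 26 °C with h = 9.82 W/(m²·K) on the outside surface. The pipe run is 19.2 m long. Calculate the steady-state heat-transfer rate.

Q ≈ 99.4 W

For a radial system each layer contributes R = ln(r_out/r_in)/(2πkL); films add R = 1/(hA).
R_brass pipe wall = ln(67.7/60)/(2π×108×19.2) = 9.267×10^-6 K/W
R_glass-fibre batt = ln(137.7/67.7)/(2π×0.036×19.2) = 0.1635 K/W
R_phenolic foam = ln(155.7/137.7)/(2π×0.0241×19.2) = 0.04226 K/W
R_outer film = 1/(h_o·2πr_oL) = 1/(9.82×2π×0.1557×19.2) = 0.005421 K/W
R_total = 0.2112 K/W
Q = ΔT/R_total = 21/0.2112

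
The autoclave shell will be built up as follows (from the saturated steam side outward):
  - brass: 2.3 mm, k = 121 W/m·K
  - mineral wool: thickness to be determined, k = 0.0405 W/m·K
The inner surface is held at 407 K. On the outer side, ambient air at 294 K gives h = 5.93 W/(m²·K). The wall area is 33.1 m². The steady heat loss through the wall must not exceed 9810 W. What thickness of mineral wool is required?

L ≈ 8.61 mm

Series thermal resistances:
R_brass = L/(kA) = 0.0023/(121×33.1) = 5.743×10^-7 K/W
R_outer film = 1/(h_o·A) = 1/(5.93×33.1) = 0.005095 K/W
Sum of the known resistances R_other = 0.005095 K/W
Required total resistance R_tot = ΔT/Q_allow = 113/9810 = 0.01152 K/W
R_mineral wool = R_tot − R_other = 0.006424 K/W
L = R·k·A = 0.006424×0.0405×33.1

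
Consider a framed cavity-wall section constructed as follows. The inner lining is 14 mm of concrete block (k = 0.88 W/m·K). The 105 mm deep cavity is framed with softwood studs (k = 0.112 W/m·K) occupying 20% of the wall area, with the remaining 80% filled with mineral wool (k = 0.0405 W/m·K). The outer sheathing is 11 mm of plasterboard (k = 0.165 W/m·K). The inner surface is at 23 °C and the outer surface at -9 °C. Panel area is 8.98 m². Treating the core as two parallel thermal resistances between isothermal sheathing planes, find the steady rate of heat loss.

Sheathing layers in series; stud and cavity paths in parallel between them.
R_inner = 0.014/(0.88×8.98) = 0.001772 K/W
R_stud  = 0.105/(0.112×0.2×8.98) = 0.522 K/W
R_cav   = 0.105/(0.0405×0.8×8.98) = 0.3609 K/W
1/R_core = 1/R_stud + 1/R_cav → R_core = 0.2134 K/W
R_outer = 0.011/(0.165×8.98) = 0.007424 K/W
R_total = 0.2226 K/W
Q = ΔT/R_total = 32/0.2226

Q ≈ 144 W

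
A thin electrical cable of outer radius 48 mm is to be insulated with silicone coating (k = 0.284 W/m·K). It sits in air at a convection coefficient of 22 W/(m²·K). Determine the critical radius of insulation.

For a cylinder r_cr = k/h = 0.284/22
r_cr = 12.9 mm; since the bare radius (48 mm) is above r_cr, any added insulation will reduce heat loss.

r_cr ≈ 12.9 mm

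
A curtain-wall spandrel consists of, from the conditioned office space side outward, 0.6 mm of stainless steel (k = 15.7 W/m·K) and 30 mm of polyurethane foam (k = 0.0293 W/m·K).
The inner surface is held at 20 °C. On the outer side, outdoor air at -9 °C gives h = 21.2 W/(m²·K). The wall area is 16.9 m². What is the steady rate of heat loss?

Series thermal resistances:
R_stainless steel = L/(kA) = 0.0006/(15.7×16.9) = 2.261×10^-6 K/W
R_polyurethane foam = L/(kA) = 0.03/(0.0293×16.9) = 0.06059 K/W
R_outer film = 1/(h_o·A) = 1/(21.2×16.9) = 0.002791 K/W
R_total = 0.06338 K/W
Q = ΔT / R_total = 29 / 0.06338

Q ≈ 458 W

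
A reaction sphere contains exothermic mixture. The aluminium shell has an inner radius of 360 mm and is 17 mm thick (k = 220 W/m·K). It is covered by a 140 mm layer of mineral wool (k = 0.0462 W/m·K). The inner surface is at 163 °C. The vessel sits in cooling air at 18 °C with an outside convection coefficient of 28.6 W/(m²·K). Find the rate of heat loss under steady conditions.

Q ≈ 116 W

For a spherical shell R = (1/r₁ − 1/r₂)/(4πk); film R = 1/(h·4πr²). In series:
R_aluminium shell = (1/0.36 − 1/0.377)/(4π×220) = 4.531×10^-5 K/W
R_mineral wool = (1/0.377 − 1/0.517)/(4π×0.0462) = 1.237 K/W
R_outer film = 1/(h·4πr_o²) = 1/(28.6×4π×0.517²) = 0.01041 K/W
R_total = 1.248 K/W
Q = ΔT/R_total = 145/1.248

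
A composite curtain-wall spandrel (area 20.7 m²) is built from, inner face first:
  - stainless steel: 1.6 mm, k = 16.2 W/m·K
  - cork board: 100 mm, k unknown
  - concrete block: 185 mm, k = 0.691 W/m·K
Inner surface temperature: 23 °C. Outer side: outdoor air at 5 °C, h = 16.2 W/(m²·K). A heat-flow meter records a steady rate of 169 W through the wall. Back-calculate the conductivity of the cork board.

Thermal resistances in series:
R_stainless steel = L/(kA) = 0.0016/(16.2×20.7) = 4.771×10^-6 K/W
R_concrete block = L/(kA) = 0.185/(0.691×20.7) = 0.01293 K/W
R_outer film = 1/(h_o·A) = 1/(16.2×20.7) = 0.002982 K/W
Sum of known resistances R_other = 0.01592 K/W
Total R = ΔT/Q = 18/169 = 0.1065 K/W
R_cork board = R_total − R_other = 0.09059 K/W
k = L/(R·A) = 0.1/(0.09059×20.7)

k ≈ 0.0533 W/(m·K)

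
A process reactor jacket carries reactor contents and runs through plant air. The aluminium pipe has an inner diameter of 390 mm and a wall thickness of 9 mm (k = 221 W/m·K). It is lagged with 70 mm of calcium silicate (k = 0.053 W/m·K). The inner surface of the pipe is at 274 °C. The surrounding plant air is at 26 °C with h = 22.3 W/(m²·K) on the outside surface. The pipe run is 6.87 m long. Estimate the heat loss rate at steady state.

For a radial system each layer contributes R = ln(r_out/r_in)/(2πkL); films add R = 1/(hA).
R_aluminium pipe wall = ln(204/195)/(2π×221×6.87) = 4.73×10^-6 K/W
R_calcium silicate = ln(274/204)/(2π×0.053×6.87) = 0.129 K/W
R_outer film = 1/(h_o·2πr_oL) = 1/(22.3×2π×0.274×6.87) = 0.003791 K/W
R_total = 0.1327 K/W
Q = ΔT/R_total = 248/0.1327

Q ≈ 1870 W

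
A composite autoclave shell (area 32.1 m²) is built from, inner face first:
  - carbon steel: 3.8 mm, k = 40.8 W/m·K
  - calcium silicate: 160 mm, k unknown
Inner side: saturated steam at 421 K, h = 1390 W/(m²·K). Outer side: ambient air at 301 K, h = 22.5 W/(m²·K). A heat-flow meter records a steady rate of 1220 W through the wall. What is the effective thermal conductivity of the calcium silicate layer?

Model the wall as resistances in series:
R_inner film = 1/(h_i·A) = 1/(1390×32.1) = 2.241×10^-5 K/W
R_carbon steel = L/(kA) = 0.0038/(40.8×32.1) = 2.901×10^-6 K/W
R_outer film = 1/(h_o·A) = 1/(22.5×32.1) = 0.001385 K/W
Sum of known resistances R_other = 0.00141 K/W
Total R = ΔT/Q = 120/1220 = 0.09836 K/W
R_calcium silicate = R_total − R_other = 0.09695 K/W
k = L/(R·A) = 0.16/(0.09695×32.1)

k ≈ 0.0514 W/(m·K)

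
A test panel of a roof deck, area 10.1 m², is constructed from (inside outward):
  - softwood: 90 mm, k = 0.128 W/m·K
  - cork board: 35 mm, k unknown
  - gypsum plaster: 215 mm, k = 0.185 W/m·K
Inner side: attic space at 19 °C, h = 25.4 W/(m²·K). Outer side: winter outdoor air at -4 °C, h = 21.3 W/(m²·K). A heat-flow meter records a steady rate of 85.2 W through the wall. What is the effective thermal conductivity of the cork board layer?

Thermal resistances in series:
R_inner film = 1/(h_i·A) = 1/(25.4×10.1) = 0.003898 K/W
R_softwood = L/(kA) = 0.09/(0.128×10.1) = 0.06962 K/W
R_gypsum plaster = L/(kA) = 0.215/(0.185×10.1) = 0.1151 K/W
R_outer film = 1/(h_o·A) = 1/(21.3×10.1) = 0.004648 K/W
Sum of known resistances R_other = 0.1932 K/W
Total R = ΔT/Q = 23/85.2 = 0.27 K/W
R_cork board = R_total − R_other = 0.07672 K/W
k = L/(R·A) = 0.035/(0.07672×10.1)

k ≈ 0.0452 W/(m·K)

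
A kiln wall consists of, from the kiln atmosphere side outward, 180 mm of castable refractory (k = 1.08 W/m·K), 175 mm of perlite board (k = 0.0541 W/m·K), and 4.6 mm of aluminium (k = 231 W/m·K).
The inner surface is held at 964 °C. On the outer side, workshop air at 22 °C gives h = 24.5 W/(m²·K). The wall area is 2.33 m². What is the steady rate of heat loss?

Q ≈ 638 W

Model the wall as resistances in series:
R_castable refractory = L/(kA) = 0.18/(1.08×2.33) = 0.07153 K/W
R_perlite board = L/(kA) = 0.175/(0.0541×2.33) = 1.388 K/W
R_aluminium = L/(kA) = 0.0046/(231×2.33) = 8.547×10^-6 K/W
R_outer film = 1/(h_o·A) = 1/(24.5×2.33) = 0.01752 K/W
R_total = 1.477 K/W
Q = ΔT / R_total = 942 / 1.477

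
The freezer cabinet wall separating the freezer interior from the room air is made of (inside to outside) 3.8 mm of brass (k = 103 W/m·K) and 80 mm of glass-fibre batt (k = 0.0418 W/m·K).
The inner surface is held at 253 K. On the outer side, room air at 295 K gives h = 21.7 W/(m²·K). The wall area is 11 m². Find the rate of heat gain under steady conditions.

Q ≈ 236 W

Model the wall as resistances in series:
R_brass = L/(kA) = 0.0038/(103×11) = 3.354×10^-6 K/W
R_glass-fibre batt = L/(kA) = 0.08/(0.0418×11) = 0.174 K/W
R_outer film = 1/(h_o·A) = 1/(21.7×11) = 0.004189 K/W
R_total = 0.1782 K/W
Q = ΔT / R_total = 42 / 0.1782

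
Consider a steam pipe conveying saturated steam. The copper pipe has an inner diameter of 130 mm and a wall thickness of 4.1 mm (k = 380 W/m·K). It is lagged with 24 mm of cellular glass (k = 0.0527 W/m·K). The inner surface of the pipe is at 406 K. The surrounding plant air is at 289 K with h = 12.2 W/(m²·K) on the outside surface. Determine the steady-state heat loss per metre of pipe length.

q′ ≈ 112 W/m

Treating each annulus and film as a series resistance:
R_copper pipe wall = ln(69.1/65)/(2π×380×1) = 2.562×10^-5 K/W
R_cellular glass = ln(93.1/69.1)/(2π×0.0527×1) = 0.9003 K/W
R_outer film = 1/(h_o·2πr_oL) = 1/(12.2×2π×0.0931×1) = 0.1401 K/W
R_total = 1.04 K/W
Q = ΔT/R_total = 117/1.04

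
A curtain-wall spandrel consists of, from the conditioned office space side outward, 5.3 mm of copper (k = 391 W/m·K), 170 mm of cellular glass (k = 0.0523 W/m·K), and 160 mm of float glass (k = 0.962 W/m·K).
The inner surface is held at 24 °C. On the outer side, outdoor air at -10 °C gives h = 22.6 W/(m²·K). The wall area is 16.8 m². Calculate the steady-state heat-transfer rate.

Q ≈ 165 W

Treating each layer as a thermal resistance in series:
R_copper = L/(kA) = 0.0053/(391×16.8) = 8.068×10^-7 K/W
R_cellular glass = L/(kA) = 0.17/(0.0523×16.8) = 0.1935 K/W
R_float glass = L/(kA) = 0.16/(0.962×16.8) = 0.0099 K/W
R_outer film = 1/(h_o·A) = 1/(22.6×16.8) = 0.002634 K/W
R_total = 0.206 K/W
Q = ΔT / R_total = 34 / 0.206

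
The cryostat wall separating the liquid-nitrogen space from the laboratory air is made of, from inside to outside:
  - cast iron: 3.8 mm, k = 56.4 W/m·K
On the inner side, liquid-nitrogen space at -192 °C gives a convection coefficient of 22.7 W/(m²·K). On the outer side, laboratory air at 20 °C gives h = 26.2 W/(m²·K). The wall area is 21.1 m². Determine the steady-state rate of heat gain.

Model the wall as resistances in series:
R_inner film = 1/(h_i·A) = 1/(22.7×21.1) = 0.002088 K/W
R_cast iron = L/(kA) = 0.0038/(56.4×21.1) = 3.193×10^-6 K/W
R_outer film = 1/(h_o·A) = 1/(26.2×21.1) = 0.001809 K/W
R_total = 0.0039 K/W
Q = ΔT / R_total = 212 / 0.0039

Q ≈ 54400 W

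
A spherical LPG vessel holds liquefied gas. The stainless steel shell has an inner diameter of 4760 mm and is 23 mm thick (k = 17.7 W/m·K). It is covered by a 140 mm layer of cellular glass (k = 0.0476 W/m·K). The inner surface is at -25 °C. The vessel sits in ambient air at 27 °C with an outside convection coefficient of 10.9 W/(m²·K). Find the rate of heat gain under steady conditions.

For a spherical shell R = (1/r₁ − 1/r₂)/(4πk); film R = 1/(h·4πr²). In series:
R_stainless steel shell = (1/2.38 − 1/2.403)/(4π×17.7) = 1.808×10^-5 K/W
R_cellular glass = (1/2.403 − 1/2.543)/(4π×0.0476) = 0.0383 K/W
R_outer film = 1/(h·4πr_o²) = 1/(10.9×4π×2.543²) = 0.001129 K/W
R_total = 0.03945 K/W
Q = ΔT/R_total = 52/0.03945

Q ≈ 1320 W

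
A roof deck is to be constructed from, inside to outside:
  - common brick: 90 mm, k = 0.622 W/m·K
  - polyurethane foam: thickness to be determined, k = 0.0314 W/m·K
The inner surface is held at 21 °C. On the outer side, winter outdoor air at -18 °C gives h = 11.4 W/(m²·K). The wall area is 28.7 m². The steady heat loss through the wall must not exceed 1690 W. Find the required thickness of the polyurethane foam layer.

Thermal resistances in series:
R_common brick = L/(kA) = 0.09/(0.622×28.7) = 0.005042 K/W
R_outer film = 1/(h_o·A) = 1/(11.4×28.7) = 0.003056 K/W
Sum of the known resistances R_other = 0.008098 K/W
Required total resistance R_tot = ΔT/Q_allow = 39/1690 = 0.02308 K/W
R_polyurethane foam = R_tot − R_other = 0.01498 K/W
L = R·k·A = 0.01498×0.0314×28.7

L ≈ 13.5 mm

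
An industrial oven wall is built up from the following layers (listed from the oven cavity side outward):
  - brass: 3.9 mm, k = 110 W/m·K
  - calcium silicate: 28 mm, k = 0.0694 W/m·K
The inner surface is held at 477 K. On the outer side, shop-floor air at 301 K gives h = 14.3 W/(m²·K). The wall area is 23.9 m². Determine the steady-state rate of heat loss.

Q ≈ 8890 W

Model the wall as resistances in series:
R_brass = L/(kA) = 0.0039/(110×23.9) = 1.483×10^-6 K/W
R_calcium silicate = L/(kA) = 0.028/(0.0694×23.9) = 0.01688 K/W
R_outer film = 1/(h_o·A) = 1/(14.3×23.9) = 0.002926 K/W
R_total = 0.01981 K/W
Q = ΔT / R_total = 176 / 0.01981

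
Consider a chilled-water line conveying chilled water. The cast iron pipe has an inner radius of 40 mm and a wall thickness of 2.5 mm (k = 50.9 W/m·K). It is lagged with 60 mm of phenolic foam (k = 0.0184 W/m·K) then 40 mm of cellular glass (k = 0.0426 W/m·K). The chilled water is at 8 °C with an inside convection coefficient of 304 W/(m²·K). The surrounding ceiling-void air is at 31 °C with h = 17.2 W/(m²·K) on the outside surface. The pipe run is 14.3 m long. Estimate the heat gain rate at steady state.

Q ≈ 36.9 W

Radial resistances (cylindrical: R_cond = ln(r_o/r_i)/(2πkL), R_conv = 1/(h·2πrL)):
R_inner film = 1/(h_i·2πr₁L) = 1/(304×2π×0.04×14.3) = 9.153×10^-4 K/W
R_cast iron pipe wall = ln(42.5/40)/(2π×50.9×14.3) = 1.326×10^-5 K/W
R_phenolic foam = ln(102.5/42.5)/(2π×0.0184×14.3) = 0.5325 K/W
R_cellular glass = ln(142.5/102.5)/(2π×0.0426×14.3) = 0.08608 K/W
R_outer film = 1/(h_o·2πr_oL) = 1/(17.2×2π×0.1425×14.3) = 0.004541 K/W
R_total = 0.6241 K/W
Q = ΔT/R_total = 23/0.6241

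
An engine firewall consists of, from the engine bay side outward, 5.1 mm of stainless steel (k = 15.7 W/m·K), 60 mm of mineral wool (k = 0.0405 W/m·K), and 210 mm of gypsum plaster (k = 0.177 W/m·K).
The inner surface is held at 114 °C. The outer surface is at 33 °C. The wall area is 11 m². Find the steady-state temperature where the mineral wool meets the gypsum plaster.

Model the wall as resistances in series:
R_stainless steel = L/(kA) = 0.0051/(15.7×11) = 2.953×10^-5 K/W
R_mineral wool = L/(kA) = 0.06/(0.0405×11) = 0.1347 K/W
R_gypsum plaster = L/(kA) = 0.21/(0.177×11) = 0.1079 K/W
R_total = 0.2426 K/W;  Q = ΔT/R_total = 81/0.2426 = 333.9 W
T_interface = T_inner − Q·ΣR(inner→interface) = 114 − 334×0.1347

T ≈ 69 °C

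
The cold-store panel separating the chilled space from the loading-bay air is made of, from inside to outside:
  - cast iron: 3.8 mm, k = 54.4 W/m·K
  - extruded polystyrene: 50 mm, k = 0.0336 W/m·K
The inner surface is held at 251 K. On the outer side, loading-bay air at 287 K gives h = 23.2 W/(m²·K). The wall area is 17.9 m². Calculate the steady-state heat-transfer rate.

Q ≈ 421 W

Using the resistance-network approach (series):
R_cast iron = L/(kA) = 0.0038/(54.4×17.9) = 3.902×10^-6 K/W
R_extruded polystyrene = L/(kA) = 0.05/(0.0336×17.9) = 0.08313 K/W
R_outer film = 1/(h_o·A) = 1/(23.2×17.9) = 0.002408 K/W
R_total = 0.08555 K/W
Q = ΔT / R_total = 36 / 0.08555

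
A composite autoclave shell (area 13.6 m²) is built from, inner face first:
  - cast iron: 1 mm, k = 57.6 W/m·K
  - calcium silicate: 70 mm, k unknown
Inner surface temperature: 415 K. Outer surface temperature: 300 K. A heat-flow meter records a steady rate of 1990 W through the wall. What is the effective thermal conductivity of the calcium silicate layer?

k ≈ 0.0891 W/(m·K)

Model the wall as resistances in series:
R_cast iron = L/(kA) = 0.001/(57.6×13.6) = 1.277×10^-6 K/W
Sum of known resistances R_other = 1.277×10^-6 K/W
Total R = ΔT/Q = 115/1990 = 0.05779 K/W
R_calcium silicate = R_total − R_other = 0.05779 K/W
k = L/(R·A) = 0.07/(0.05779×13.6)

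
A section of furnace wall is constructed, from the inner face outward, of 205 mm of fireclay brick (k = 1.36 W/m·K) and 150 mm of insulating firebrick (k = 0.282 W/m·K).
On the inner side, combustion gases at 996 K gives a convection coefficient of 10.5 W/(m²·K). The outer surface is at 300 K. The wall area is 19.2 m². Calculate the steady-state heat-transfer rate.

Series thermal resistances:
R_inner film = 1/(h_i·A) = 1/(10.5×19.2) = 0.00496 K/W
R_fireclay brick = L/(kA) = 0.205/(1.36×19.2) = 0.007851 K/W
R_insulating firebrick = L/(kA) = 0.15/(0.282×19.2) = 0.0277 K/W
R_total = 0.04052 K/W
Q = ΔT / R_total = 696 / 0.04052

Q ≈ 17200 W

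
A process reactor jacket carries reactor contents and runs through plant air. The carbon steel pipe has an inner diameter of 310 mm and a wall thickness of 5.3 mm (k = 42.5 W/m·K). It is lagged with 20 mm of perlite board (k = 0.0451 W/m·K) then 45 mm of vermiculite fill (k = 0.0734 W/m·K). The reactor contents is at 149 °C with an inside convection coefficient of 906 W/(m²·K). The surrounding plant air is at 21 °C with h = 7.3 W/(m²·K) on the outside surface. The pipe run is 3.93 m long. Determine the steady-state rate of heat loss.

Q ≈ 505 W

For a radial system each layer contributes R = ln(r_out/r_in)/(2πkL); films add R = 1/(hA).
R_inner film = 1/(h_i·2πr₁L) = 1/(906×2π×0.155×3.93) = 2.884×10^-4 K/W
R_carbon steel pipe wall = ln(160.3/155)/(2π×42.5×3.93) = 3.204×10^-5 K/W
R_perlite board = ln(180.3/160.3)/(2π×0.0451×3.93) = 0.1056 K/W
R_vermiculite fill = ln(225.3/180.3)/(2π×0.0734×3.93) = 0.1229 K/W
R_outer film = 1/(h_o·2πr_oL) = 1/(7.3×2π×0.2253×3.93) = 0.02462 K/W
R_total = 0.2535 K/W
Q = ΔT/R_total = 128/0.2535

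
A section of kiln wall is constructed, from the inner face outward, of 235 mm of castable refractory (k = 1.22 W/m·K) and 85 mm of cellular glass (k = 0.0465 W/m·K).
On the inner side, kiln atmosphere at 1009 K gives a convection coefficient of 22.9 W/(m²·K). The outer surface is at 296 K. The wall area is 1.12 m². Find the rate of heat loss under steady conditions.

Using the resistance-network approach (series):
R_inner film = 1/(h_i·A) = 1/(22.9×1.12) = 0.03899 K/W
R_castable refractory = L/(kA) = 0.235/(1.22×1.12) = 0.172 K/W
R_cellular glass = L/(kA) = 0.085/(0.0465×1.12) = 1.632 K/W
R_total = 1.843 K/W
Q = ΔT / R_total = 713 / 1.843

Q ≈ 387 W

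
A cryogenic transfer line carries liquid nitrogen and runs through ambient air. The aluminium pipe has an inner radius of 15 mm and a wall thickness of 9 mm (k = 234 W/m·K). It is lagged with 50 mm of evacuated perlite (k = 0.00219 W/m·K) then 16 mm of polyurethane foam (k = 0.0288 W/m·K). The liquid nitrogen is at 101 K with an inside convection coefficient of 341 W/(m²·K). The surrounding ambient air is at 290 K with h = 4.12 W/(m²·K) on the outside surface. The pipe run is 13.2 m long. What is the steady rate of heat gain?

Q ≈ 29.9 W

Treating each annulus and film as a series resistance:
R_inner film = 1/(h_i·2πr₁L) = 1/(341×2π×0.015×13.2) = 0.002357 K/W
R_aluminium pipe wall = ln(24/15)/(2π×234×13.2) = 2.422×10^-5 K/W
R_evacuated perlite = ln(74/24)/(2π×0.00219×13.2) = 6.199 K/W
R_polyurethane foam = ln(90/74)/(2π×0.0288×13.2) = 0.08195 K/W
R_outer film = 1/(h_o·2πr_oL) = 1/(4.12×2π×0.09×13.2) = 0.03252 K/W
R_total = 6.316 K/W
Q = ΔT/R_total = 189/6.316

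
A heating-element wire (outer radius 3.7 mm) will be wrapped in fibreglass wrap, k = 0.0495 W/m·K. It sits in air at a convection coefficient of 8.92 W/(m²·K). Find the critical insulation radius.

For a cylinder r_cr = k/h = 0.0495/8.92
r_cr = 5.55 mm; since the bare radius (3.7 mm) is below r_cr, adding a thin layer of insulation will *increase* heat loss.

r_cr ≈ 5.55 mm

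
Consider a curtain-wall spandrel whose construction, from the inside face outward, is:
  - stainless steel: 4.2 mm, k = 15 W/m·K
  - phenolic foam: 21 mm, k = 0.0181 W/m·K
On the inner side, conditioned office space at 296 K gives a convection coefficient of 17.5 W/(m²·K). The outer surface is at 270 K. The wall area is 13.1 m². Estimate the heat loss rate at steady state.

Model the wall as resistances in series:
R_inner film = 1/(h_i·A) = 1/(17.5×13.1) = 0.004362 K/W
R_stainless steel = L/(kA) = 0.0042/(15×13.1) = 2.137×10^-5 K/W
R_phenolic foam = L/(kA) = 0.021/(0.0181×13.1) = 0.08857 K/W
R_total = 0.09295 K/W
Q = ΔT / R_total = 26 / 0.09295

Q ≈ 280 W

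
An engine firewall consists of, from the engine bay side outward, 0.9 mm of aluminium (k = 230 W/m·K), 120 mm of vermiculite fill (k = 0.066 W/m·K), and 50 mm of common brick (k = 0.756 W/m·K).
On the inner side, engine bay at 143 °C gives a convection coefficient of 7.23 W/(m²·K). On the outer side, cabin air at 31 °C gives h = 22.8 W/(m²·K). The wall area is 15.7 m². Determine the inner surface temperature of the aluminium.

T ≈ 136 °C

Series thermal resistances:
R_inner film = 1/(h_i·A) = 1/(7.23×15.7) = 0.00881 K/W
R_aluminium = L/(kA) = 0.0009/(230×15.7) = 2.492×10^-7 K/W
R_vermiculite fill = L/(kA) = 0.12/(0.066×15.7) = 0.1158 K/W
R_common brick = L/(kA) = 0.05/(0.756×15.7) = 0.004213 K/W
R_outer film = 1/(h_o·A) = 1/(22.8×15.7) = 0.002794 K/W
R_total = 0.1316 K/W;  Q = ΔT/R_total = 112/0.1316 = 850.9 W
T_interface = T_inner − Q·ΣR(inner→interface) = 143 − 851×0.00881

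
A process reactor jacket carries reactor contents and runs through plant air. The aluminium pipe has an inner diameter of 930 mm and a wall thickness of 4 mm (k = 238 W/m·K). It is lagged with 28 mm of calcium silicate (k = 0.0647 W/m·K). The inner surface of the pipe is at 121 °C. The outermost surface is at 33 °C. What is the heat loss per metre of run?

Radial resistances (cylindrical: R_cond = ln(r_o/r_i)/(2πkL), R_conv = 1/(h·2πrL)):
R_aluminium pipe wall = ln(469/465)/(2π×238×1) = 5.728×10^-6 K/W
R_calcium silicate = ln(497/469)/(2π×0.0647×1) = 0.1426 K/W
R_total = 0.1426 K/W
Q = ΔT/R_total = 88/0.1426

q′ ≈ 617 W/m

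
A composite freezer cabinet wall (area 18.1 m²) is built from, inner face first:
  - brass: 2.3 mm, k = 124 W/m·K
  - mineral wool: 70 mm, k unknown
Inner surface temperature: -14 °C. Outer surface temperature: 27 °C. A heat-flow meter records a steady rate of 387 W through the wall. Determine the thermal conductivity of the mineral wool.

Thermal resistances in series:
R_brass = L/(kA) = 0.0023/(124×18.1) = 1.025×10^-6 K/W
Sum of known resistances R_other = 1.025×10^-6 K/W
Total R = ΔT/Q = 41/387 = 0.1059 K/W
R_mineral wool = R_total − R_other = 0.1059 K/W
k = L/(R·A) = 0.07/(0.1059×18.1)

k ≈ 0.0365 W/(m·K)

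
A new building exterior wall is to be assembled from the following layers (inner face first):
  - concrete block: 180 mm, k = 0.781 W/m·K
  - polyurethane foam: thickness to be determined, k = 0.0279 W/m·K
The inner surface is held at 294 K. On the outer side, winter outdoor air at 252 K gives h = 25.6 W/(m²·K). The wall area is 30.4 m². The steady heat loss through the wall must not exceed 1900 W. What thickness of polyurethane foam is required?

L ≈ 11.2 mm

Thermal resistances in series:
R_concrete block = L/(kA) = 0.18/(0.781×30.4) = 0.007581 K/W
R_outer film = 1/(h_o·A) = 1/(25.6×30.4) = 0.001285 K/W
Sum of the known resistances R_other = 0.008866 K/W
Required total resistance R_tot = ΔT/Q_allow = 42/1900 = 0.02211 K/W
R_polyurethane foam = R_tot − R_other = 0.01324 K/W
L = R·k·A = 0.01324×0.0279×30.4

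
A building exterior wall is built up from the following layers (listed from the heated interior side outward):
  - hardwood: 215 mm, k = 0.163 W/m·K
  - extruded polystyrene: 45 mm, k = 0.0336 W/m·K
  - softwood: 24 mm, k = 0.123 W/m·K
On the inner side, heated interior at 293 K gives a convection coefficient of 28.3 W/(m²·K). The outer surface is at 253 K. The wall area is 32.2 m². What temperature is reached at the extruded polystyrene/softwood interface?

Treating each layer as a thermal resistance in series:
R_inner film = 1/(h_i·A) = 1/(28.3×32.2) = 0.001097 K/W
R_hardwood = L/(kA) = 0.215/(0.163×32.2) = 0.04096 K/W
R_extruded polystyrene = L/(kA) = 0.045/(0.0336×32.2) = 0.04159 K/W
R_softwood = L/(kA) = 0.024/(0.123×32.2) = 0.00606 K/W
R_total = 0.08971 K/W;  Q = ΔT/R_total = 40/0.08971 = 445.9 W
T_interface = T_inner − Q·ΣR(inner→interface) = 293 − 446×0.08365

T ≈ 256 K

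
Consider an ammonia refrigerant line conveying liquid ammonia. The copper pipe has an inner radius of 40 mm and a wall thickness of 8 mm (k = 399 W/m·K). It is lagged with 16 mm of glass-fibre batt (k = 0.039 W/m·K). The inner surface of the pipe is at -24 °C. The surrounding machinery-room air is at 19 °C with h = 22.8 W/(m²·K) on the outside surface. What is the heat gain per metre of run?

q′ ≈ 33.5 W/m

Treating each annulus and film as a series resistance:
R_copper pipe wall = ln(48/40)/(2π×399×1) = 7.273×10^-5 K/W
R_glass-fibre batt = ln(64/48)/(2π×0.039×1) = 1.174 K/W
R_outer film = 1/(h_o·2πr_oL) = 1/(22.8×2π×0.064×1) = 0.1091 K/W
R_total = 1.283 K/W
Q = ΔT/R_total = 43/1.283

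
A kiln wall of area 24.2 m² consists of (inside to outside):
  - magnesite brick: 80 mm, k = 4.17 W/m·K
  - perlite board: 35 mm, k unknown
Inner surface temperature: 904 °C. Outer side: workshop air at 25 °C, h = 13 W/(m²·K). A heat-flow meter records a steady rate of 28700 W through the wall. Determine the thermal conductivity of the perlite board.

k ≈ 0.0543 W/(m·K)

Using the resistance-network approach (series):
R_magnesite brick = L/(kA) = 0.08/(4.17×24.2) = 7.928×10^-4 K/W
R_outer film = 1/(h_o·A) = 1/(13×24.2) = 0.003179 K/W
Sum of known resistances R_other = 0.003971 K/W
Total R = ΔT/Q = 879/28700 = 0.03063 K/W
R_perlite board = R_total − R_other = 0.02666 K/W
k = L/(R·A) = 0.035/(0.02666×24.2)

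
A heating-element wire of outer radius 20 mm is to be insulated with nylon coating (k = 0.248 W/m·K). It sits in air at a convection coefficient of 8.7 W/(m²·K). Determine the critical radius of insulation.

For a cylinder r_cr = k/h = 0.248/8.7
r_cr = 28.5 mm; since the bare radius (20 mm) is below r_cr, adding a thin layer of insulation will *increase* heat loss.

r_cr ≈ 28.5 mm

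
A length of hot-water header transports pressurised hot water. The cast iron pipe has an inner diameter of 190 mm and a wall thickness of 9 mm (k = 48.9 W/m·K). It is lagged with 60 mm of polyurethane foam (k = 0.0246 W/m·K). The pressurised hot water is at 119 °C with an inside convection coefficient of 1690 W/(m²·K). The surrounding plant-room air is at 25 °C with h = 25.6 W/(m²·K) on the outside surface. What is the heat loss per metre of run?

q′ ≈ 31.5 W/m

Treating each annulus and film as a series resistance:
R_inner film = 1/(h_i·2πr₁L) = 1/(1690×2π×0.095×1) = 9.913×10^-4 K/W
R_cast iron pipe wall = ln(104/95)/(2π×48.9×1) = 2.946×10^-4 K/W
R_polyurethane foam = ln(164/104)/(2π×0.0246×1) = 2.947 K/W
R_outer film = 1/(h_o·2πr_oL) = 1/(25.6×2π×0.164×1) = 0.03791 K/W
R_total = 2.986 K/W
Q = ΔT/R_total = 94/2.986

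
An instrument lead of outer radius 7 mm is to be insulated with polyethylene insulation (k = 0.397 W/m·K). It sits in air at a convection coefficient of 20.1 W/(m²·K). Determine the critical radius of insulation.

For a cylinder r_cr = k/h = 0.397/20.1
r_cr = 19.8 mm; since the bare radius (7 mm) is below r_cr, adding a thin layer of insulation will *increase* heat loss.

r_cr ≈ 19.8 mm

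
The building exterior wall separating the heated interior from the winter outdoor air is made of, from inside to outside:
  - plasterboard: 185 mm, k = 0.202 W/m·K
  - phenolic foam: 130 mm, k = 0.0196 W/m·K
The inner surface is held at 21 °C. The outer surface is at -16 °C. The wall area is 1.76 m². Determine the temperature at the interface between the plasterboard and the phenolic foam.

T ≈ 16.5 °C

Treating each layer as a thermal resistance in series:
R_plasterboard = L/(kA) = 0.185/(0.202×1.76) = 0.5204 K/W
R_phenolic foam = L/(kA) = 0.13/(0.0196×1.76) = 3.769 K/W
R_total = 4.289 K/W;  Q = ΔT/R_total = 37/4.289 = 8.627 W
T_interface = T_inner − Q·ΣR(inner→interface) = 21 − 8.63×0.5204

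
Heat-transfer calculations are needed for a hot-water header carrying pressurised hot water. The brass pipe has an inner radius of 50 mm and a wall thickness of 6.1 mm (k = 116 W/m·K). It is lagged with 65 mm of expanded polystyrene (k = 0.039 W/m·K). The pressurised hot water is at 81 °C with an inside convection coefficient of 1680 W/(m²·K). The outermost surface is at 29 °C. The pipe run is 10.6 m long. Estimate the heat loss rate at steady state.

Q ≈ 175 W

Cylindrical conduction, so R = ln(r₂/r₁)/(2πkL) per layer, in series:
R_inner film = 1/(h_i·2πr₁L) = 1/(1680×2π×0.05×10.6) = 1.787×10^-4 K/W
R_brass pipe wall = ln(56.1/50)/(2π×116×10.6) = 1.49×10^-5 K/W
R_expanded polystyrene = ln(121.1/56.1)/(2π×0.039×10.6) = 0.2962 K/W
R_total = 0.2964 K/W
Q = ΔT/R_total = 52/0.2964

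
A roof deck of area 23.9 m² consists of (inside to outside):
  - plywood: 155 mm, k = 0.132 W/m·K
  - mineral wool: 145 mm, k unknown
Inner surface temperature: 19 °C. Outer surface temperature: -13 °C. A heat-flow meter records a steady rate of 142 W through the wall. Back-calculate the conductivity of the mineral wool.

k ≈ 0.0344 W/(m·K)

Model the wall as resistances in series:
R_plywood = L/(kA) = 0.155/(0.132×23.9) = 0.04913 K/W
Sum of known resistances R_other = 0.04913 K/W
Total R = ΔT/Q = 32/142 = 0.2254 K/W
R_mineral wool = R_total − R_other = 0.1762 K/W
k = L/(R·A) = 0.145/(0.1762×23.9)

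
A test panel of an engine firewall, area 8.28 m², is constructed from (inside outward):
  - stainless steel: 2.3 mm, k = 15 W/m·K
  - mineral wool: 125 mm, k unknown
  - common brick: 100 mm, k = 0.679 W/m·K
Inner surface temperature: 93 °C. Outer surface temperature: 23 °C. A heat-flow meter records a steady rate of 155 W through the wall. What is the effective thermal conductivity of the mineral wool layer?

k ≈ 0.0348 W/(m·K)

Treating each layer as a thermal resistance in series:
R_stainless steel = L/(kA) = 0.0023/(15×8.28) = 1.852×10^-5 K/W
R_common brick = L/(kA) = 0.1/(0.679×8.28) = 0.01779 K/W
Sum of known resistances R_other = 0.01781 K/W
Total R = ΔT/Q = 70/155 = 0.4516 K/W
R_mineral wool = R_total − R_other = 0.4338 K/W
k = L/(R·A) = 0.125/(0.4338×8.28)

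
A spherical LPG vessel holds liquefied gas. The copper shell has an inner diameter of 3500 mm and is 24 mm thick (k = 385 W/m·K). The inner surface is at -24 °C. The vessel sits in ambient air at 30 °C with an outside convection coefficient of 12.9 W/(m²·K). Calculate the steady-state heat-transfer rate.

Q ≈ 27500 W

For a spherical shell R = (1/r₁ − 1/r₂)/(4πk); film R = 1/(h·4πr²). In series:
R_copper shell = (1/1.75 − 1/1.774)/(4π×385) = 1.598×10^-6 K/W
R_outer film = 1/(h·4πr_o²) = 1/(12.9×4π×1.774²) = 0.00196 K/W
R_total = 0.001962 K/W
Q = ΔT/R_total = 54/0.001962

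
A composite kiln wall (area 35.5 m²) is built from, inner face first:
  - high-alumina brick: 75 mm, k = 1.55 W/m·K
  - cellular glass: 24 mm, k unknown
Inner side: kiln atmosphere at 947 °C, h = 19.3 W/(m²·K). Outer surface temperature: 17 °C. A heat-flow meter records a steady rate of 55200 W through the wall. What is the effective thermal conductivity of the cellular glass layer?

Treating each layer as a thermal resistance in series:
R_inner film = 1/(h_i·A) = 1/(19.3×35.5) = 0.00146 K/W
R_high-alumina brick = L/(kA) = 0.075/(1.55×35.5) = 0.001363 K/W
Sum of known resistances R_other = 0.002823 K/W
Total R = ΔT/Q = 930/55200 = 0.01685 K/W
R_cellular glass = R_total − R_other = 0.01403 K/W
k = L/(R·A) = 0.024/(0.01403×35.5)

k ≈ 0.0482 W/(m·K)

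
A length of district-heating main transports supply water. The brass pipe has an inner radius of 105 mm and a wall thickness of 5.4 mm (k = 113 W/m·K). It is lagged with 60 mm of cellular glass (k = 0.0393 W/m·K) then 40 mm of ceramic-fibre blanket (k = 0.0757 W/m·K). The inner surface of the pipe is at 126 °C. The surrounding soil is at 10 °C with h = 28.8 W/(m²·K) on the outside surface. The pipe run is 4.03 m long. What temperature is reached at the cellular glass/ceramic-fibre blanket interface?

T ≈ 34.5 °C

Per-layer cylindrical resistances, series-summed:
R_brass pipe wall = ln(110.4/105)/(2π×113×4.03) = 1.753×10^-5 K/W
R_cellular glass = ln(170.4/110.4)/(2π×0.0393×4.03) = 0.4362 K/W
R_ceramic-fibre blanket = ln(210.4/170.4)/(2π×0.0757×4.03) = 0.11 K/W
R_outer film = 1/(h_o·2πr_oL) = 1/(28.8×2π×0.2104×4.03) = 0.006517 K/W
R_total = 0.5527 K/W
Q = ΔT/R_total = 116/0.5527
Q = 210 W
T_interface = T_inner − Q·ΣR(inner→interface) = 126 − 210×0.4362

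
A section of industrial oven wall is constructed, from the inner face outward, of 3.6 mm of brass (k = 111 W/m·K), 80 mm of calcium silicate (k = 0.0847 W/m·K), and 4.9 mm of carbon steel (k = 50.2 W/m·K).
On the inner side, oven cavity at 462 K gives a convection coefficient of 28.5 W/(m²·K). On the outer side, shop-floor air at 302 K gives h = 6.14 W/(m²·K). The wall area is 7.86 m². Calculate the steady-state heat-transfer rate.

Q ≈ 1100 W

Thermal resistances in series:
R_inner film = 1/(h_i·A) = 1/(28.5×7.86) = 0.004464 K/W
R_brass = L/(kA) = 0.0036/(111×7.86) = 4.126×10^-6 K/W
R_calcium silicate = L/(kA) = 0.08/(0.0847×7.86) = 0.1202 K/W
R_carbon steel = L/(kA) = 0.0049/(50.2×7.86) = 1.242×10^-5 K/W
R_outer film = 1/(h_o·A) = 1/(6.14×7.86) = 0.02072 K/W
R_total = 0.1454 K/W
Q = ΔT / R_total = 160 / 0.1454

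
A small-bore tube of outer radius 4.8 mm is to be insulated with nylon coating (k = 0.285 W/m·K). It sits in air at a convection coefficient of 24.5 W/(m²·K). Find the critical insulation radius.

r_cr ≈ 11.6 mm

For a cylinder r_cr = k/h = 0.285/24.5
r_cr = 11.6 mm; since the bare radius (4.8 mm) is below r_cr, adding a thin layer of insulation will *increase* heat loss.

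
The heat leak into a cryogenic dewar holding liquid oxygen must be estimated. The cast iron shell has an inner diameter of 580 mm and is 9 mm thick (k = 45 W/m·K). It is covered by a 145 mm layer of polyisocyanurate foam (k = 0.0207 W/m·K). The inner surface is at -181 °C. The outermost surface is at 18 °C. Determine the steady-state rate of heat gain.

Radial (spherical) resistances in series:
R_cast iron shell = (1/0.29 − 1/0.299)/(4π×45) = 1.835×10^-4 K/W
R_polyisocyanurate foam = (1/0.299 − 1/0.444)/(4π×0.0207) = 4.199 K/W
R_total = 4.199 K/W
Q = ΔT/R_total = 199/4.199

Q ≈ 47.4 W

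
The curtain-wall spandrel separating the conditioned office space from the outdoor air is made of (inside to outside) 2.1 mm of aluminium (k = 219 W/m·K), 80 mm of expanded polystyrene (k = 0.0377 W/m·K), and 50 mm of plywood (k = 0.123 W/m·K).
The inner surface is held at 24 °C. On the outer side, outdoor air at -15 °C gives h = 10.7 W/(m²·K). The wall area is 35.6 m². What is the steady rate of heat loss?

Series thermal resistances:
R_aluminium = L/(kA) = 0.0021/(219×35.6) = 2.694×10^-7 K/W
R_expanded polystyrene = L/(kA) = 0.08/(0.0377×35.6) = 0.05961 K/W
R_plywood = L/(kA) = 0.05/(0.123×35.6) = 0.01142 K/W
R_outer film = 1/(h_o·A) = 1/(10.7×35.6) = 0.002625 K/W
R_total = 0.07365 K/W
Q = ΔT / R_total = 39 / 0.07365

Q ≈ 530 W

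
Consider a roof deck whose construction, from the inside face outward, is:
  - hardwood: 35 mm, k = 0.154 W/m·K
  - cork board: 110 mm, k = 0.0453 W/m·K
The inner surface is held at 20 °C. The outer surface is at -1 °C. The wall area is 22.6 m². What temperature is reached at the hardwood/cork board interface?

T ≈ 18.2 °C

Treating each layer as a thermal resistance in series:
R_hardwood = L/(kA) = 0.035/(0.154×22.6) = 0.01006 K/W
R_cork board = L/(kA) = 0.11/(0.0453×22.6) = 0.1074 K/W
R_total = 0.1175 K/W;  Q = ΔT/R_total = 21/0.1175 = 178.7 W
T_interface = T_inner − Q·ΣR(inner→interface) = 20 − 179×0.01006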